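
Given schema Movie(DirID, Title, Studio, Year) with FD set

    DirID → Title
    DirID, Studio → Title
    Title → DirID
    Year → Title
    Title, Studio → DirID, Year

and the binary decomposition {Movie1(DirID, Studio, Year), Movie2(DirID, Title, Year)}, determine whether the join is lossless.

Yes

Common attributes: Movie1 ∩ Movie2 = {DirID, Year}.
Closure of {DirID, Year}: DirID → Title applies, adding Title. So (DirID, Year)⁺ = {DirID, Title, Year}.
This closure contains every attribute of Movie2, so Movie1 ∩ Movie2 → Movie2. The join is lossless.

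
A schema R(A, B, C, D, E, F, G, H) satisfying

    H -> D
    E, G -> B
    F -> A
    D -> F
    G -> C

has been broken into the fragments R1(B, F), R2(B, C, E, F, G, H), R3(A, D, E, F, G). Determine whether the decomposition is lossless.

No

Chase test. Columns are A, B, C, D, E, F, G, H; row i has aⱼ where attribute j ∈ Ri, else bᵢⱼ.
Initial tableau (one row per fragment):
  row 1: b11 a2 b13 b14 b15 a6 b17 b18
  row 2: b21 a2 a3 b24 a5 a6 a7 a8
  row 3: a1 b32 b33 a4 a5 a6 a7 b38
Rows 2 and 3 agree on E, G; apply E, G→B and equate their B entries.
Rows 1 and 2 agree on F; apply F→A and equate their A entries.
Rows 1 and 3 agree on F; apply F→A and equate their A entries.
Rows 2 and 3 agree on G; apply G→C and equate their C entries.
No row becomes fully distinguished — the join is lossy.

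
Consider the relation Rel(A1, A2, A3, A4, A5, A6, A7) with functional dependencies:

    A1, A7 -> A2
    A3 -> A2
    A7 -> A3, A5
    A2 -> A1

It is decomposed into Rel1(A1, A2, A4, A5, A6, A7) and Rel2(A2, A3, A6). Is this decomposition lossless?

No

Common attributes: Rel1 ∩ Rel2 = {A2, A6}.
Closure of {A2, A6}: A2 → A1 applies, adding A1. So (A2, A6)⁺ = {A1, A2, A6}.
The closure contains neither all of Rel1 = {A1, A2, A4, A5, A6, A7} nor all of Rel2 = {A2, A3, A6}, so the common attributes are not a superkey of either fragment. The join is lossy.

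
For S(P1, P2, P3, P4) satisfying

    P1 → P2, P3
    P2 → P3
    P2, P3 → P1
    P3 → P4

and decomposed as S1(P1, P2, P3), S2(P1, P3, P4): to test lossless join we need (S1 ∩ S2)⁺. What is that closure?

P1, P2, P3, P4

S1 ∩ S2 = {P1, P3}.
P1 → P2, P3 applies, adding P2
P3 → P4 applies, adding P4
Closure: {P1, P2, P3, P4}.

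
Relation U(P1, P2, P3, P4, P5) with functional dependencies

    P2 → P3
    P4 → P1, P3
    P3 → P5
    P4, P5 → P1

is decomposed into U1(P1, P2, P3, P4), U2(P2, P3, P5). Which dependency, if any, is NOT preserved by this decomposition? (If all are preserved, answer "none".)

P2 → P3 lies within U1.
P4 → P1, P3 lies within U1.
P3 → P5 lies within U2.
P4, P5 → P1: restricted closure across fragments reaches P1.
Every dependency is enforceable on the fragments, so the decomposition is dependency-preserving.

none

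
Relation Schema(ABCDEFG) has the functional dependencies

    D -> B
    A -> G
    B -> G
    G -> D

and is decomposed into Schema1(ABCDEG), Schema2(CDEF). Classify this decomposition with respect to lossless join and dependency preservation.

Lossless test: (CDE)⁺ = {BCDEG}, which is a superkey of neither fragment — lossy.
Dependency preservation: every FD's attributes lie within a single fragment, so each can be enforced locally — preserved.

lossy but dependency-preserving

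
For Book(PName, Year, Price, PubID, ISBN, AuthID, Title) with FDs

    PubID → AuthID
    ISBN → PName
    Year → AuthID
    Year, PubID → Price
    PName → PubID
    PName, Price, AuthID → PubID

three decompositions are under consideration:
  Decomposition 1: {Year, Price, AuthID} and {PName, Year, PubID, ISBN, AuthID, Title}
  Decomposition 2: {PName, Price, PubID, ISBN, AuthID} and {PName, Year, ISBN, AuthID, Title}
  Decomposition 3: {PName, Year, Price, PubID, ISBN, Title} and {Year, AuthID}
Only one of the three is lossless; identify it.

Decomposition 3

Decomposition 1: common = {Year, AuthID}, closure = {Year, AuthID} → lossy.
Decomposition 2: common = {PName, ISBN, AuthID}, closure = {PName, PubID, ISBN, AuthID} → lossy.
Decomposition 3: common = {Year}, closure = {Year, AuthID} → lossless.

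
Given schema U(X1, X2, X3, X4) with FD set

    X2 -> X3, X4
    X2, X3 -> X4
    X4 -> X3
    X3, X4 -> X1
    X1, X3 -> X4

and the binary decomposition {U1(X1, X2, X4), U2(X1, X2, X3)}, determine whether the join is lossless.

Yes

Common attributes: U1 ∩ U2 = {X1, X2}.
Closure of {X1, X2}: X2 → X3, X4 applies, adding X3, X4. So (X1, X2)⁺ = {X1, X2, X3, X4}.
This closure contains every attribute of U1, so U1 ∩ U2 → U1. The join is lossless.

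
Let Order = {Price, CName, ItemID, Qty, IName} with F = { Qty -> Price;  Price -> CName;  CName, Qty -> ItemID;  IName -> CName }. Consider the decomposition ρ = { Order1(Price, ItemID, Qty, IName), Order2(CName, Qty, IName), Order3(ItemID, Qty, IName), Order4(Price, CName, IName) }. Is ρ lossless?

Yes

Chase test. Columns are Price, CName, ItemID, Qty, IName; row i has aⱼ where attribute j ∈ Orderi, else bᵢⱼ.
Initial tableau (one row per fragment):
  row 1: a1 b12 a3 a4 a5
  row 2: b21 a2 b23 a4 a5
  row 3: b31 b32 a3 a4 a5
  row 4: a1 a2 b43 b44 a5
Rows 1 and 2 agree on Qty; apply Qty→Price and equate their Price entries.
Rows 1 and 3 agree on Qty; apply Qty→Price and equate their Price entries.
Rows 1 and 2 agree on Price; apply Price→CName and equate their CName entries.
Rows 1 and 3 agree on Price; apply Price→CName and equate their CName entries.
Rows 1 and 2 agree on CName, Qty; apply CName, Qty→ItemID and equate their ItemID entries.
Row 1 is now all distinguished symbols — the join is lossless.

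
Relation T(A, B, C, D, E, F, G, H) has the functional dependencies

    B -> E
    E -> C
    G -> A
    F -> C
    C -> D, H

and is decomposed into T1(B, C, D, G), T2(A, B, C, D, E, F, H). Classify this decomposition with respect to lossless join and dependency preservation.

lossy and not dependency-preserving

Lossless test: (B, C, D)⁺ = {B, C, D, E, H}, which is a superkey of neither fragment — lossy.
Dependency preservation: the restricted closure of {G} across the fragments never reaches {A}, so G → A cannot be enforced without a join — not preserved.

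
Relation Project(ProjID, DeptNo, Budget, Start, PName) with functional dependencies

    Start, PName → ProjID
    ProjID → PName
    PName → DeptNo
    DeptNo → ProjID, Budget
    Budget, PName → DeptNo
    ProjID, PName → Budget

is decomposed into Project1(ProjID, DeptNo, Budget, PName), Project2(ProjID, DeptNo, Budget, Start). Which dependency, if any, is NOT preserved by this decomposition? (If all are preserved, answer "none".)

Start, PName → ProjID: restricted closure across fragments reaches ProjID.
ProjID → PName lies within Project1.
PName → DeptNo lies within Project1.
DeptNo → ProjID, Budget lies within Project1.
Budget, PName → DeptNo lies within Project1.
ProjID, PName → Budget lies within Project1.
Every dependency is enforceable on the fragments, so the decomposition is dependency-preserving.

none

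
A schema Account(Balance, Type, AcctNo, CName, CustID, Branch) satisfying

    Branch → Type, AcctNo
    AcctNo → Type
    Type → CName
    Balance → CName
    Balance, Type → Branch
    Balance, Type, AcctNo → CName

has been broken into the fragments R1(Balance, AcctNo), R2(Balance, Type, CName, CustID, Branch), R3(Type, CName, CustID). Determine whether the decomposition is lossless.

Chase test. Columns are Balance, Type, AcctNo, CName, CustID, Branch; row i has aⱼ where attribute j ∈ Ri, else bᵢⱼ.
Initial tableau (one row per fragment):
  row 1: a1 b12 a3 b14 b15 b16
  row 2: a1 a2 b23 a4 a5 a6
  row 3: b31 a2 b33 a4 a5 b36
Rows 1 and 2 agree on Balance; apply Balance→CName and equate their CName entries.
No row becomes fully distinguished — the join is lossy.

No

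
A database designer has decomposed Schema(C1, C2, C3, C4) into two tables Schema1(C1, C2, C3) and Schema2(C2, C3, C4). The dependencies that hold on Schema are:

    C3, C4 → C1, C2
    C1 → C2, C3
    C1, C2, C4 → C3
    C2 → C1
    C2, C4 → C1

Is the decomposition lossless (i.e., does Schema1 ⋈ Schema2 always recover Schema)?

Common attributes: Schema1 ∩ Schema2 = {C2, C3}.
Closure of {C2, C3}: C2 → C1 applies, adding C1. So (C2, C3)⁺ = {C1, C2, C3}.
This closure contains every attribute of Schema1, so Schema1 ∩ Schema2 → Schema1. The join is lossless.

Yes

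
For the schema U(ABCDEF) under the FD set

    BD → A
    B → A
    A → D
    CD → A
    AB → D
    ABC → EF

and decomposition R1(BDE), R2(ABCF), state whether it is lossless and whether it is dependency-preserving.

lossy and not dependency-preserving

Lossless test: (B)⁺ = {ABD}, which is a superkey of neither fragment — lossy.
Dependency preservation: the restricted closure of {A} across the fragments never reaches {D}, so A → D cannot be enforced without a join — not preserved.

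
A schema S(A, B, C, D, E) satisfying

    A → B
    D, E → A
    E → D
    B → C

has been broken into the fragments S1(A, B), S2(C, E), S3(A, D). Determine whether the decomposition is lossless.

No

Chase test. Columns are A, B, C, D, E; row i has aⱼ where attribute j ∈ Si, else bᵢⱼ.
Initial tableau (one row per fragment):
  row 1: a1 a2 b13 b14 b15
  row 2: b21 b22 a3 b24 a5
  row 3: a1 b32 b33 a4 b35
Rows 1 and 3 agree on A; apply A→B and equate their B entries.
Rows 1 and 3 agree on B; apply B→C and equate their C entries.
No row becomes fully distinguished — the join is lossy.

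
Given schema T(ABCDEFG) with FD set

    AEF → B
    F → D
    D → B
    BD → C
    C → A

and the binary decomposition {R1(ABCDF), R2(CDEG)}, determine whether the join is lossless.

No

Common attributes: R1 ∩ R2 = {CD}.
Closure of {CD}: D → B applies, adding B; C → A applies, adding A. So (CD)⁺ = {ABCD}.
The closure contains neither all of R1 = {ABCDF} nor all of R2 = {CDEG}, so the common attributes are not a superkey of either fragment. The join is lossy.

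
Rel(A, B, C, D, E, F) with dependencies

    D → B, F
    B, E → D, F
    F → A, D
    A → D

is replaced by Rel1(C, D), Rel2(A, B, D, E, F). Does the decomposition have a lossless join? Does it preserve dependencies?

lossy but dependency-preserving

Lossless test: (D)⁺ = {A, B, D, F}, which is a superkey of neither fragment — lossy.
Dependency preservation: every FD's attributes lie within a single fragment, so each can be enforced locally — preserved.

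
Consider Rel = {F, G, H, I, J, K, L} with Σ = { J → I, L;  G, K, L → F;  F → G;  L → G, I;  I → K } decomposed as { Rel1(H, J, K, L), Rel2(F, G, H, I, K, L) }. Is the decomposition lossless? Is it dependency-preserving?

lossless and dependency-preserving

Lossless test: (H, K, L)⁺ = {F, G, H, I, K, L}, which contains all of one fragment — lossless.
Dependency preservation: J → I, L is not contained in any single fragment, but the restricted closure of its left-hand side across the fragments still reaches the right-hand side; the remaining FDs each lie inside some fragment. All dependencies are preserved.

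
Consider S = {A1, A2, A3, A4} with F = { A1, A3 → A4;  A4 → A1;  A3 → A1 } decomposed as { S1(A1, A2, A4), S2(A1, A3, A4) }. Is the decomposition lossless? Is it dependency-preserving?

Lossless test: (A1, A4)⁺ = {A1, A4}, which is a superkey of neither fragment — lossy.
Dependency preservation: every FD's attributes lie within a single fragment, so each can be enforced locally — preserved.

lossy but dependency-preserving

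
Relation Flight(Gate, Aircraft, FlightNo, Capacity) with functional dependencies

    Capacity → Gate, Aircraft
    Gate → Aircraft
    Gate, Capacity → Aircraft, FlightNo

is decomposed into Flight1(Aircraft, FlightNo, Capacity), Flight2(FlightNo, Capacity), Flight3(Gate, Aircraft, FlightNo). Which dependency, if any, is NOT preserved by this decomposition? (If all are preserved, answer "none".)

Capacity → Gate, Aircraft

Check Capacity → Gate, Aircraft: no single fragment contains all of {Gate, Aircraft, Capacity}, and the restricted closure of {Capacity} across the fragments never reaches {Gate, Aircraft}.
Gate → Aircraft is preserved.
Gate, Capacity → Aircraft, FlightNo is preserved.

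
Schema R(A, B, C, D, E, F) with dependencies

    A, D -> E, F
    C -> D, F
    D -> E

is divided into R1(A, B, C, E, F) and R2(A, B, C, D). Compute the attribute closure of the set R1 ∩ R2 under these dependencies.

R1 ∩ R2 = {A, B, C}.
C → D, F applies, adding D, F
D → E applies, adding E
Closure: {A, B, C, D, E, F}.

A, B, C, D, E, F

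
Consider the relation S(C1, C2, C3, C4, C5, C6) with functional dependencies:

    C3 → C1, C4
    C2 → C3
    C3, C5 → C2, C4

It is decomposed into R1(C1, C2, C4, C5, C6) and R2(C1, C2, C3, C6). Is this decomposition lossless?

Yes

Common attributes: R1 ∩ R2 = {C1, C2, C6}.
Closure of {C1, C2, C6}: C2 → C3 applies, adding C3; C3 → C1, C4 applies, adding C4. So (C1, C2, C6)⁺ = {C1, C2, C3, C4, C6}.
This closure contains every attribute of R2, so R1 ∩ R2 → R2. The join is lossless.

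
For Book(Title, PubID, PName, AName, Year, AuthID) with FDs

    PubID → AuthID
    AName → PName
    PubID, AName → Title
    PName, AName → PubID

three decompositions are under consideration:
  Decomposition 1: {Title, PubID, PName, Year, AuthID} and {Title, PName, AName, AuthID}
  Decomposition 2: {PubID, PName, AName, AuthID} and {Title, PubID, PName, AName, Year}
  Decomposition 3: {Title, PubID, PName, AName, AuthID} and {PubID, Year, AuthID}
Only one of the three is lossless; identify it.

Decomposition 1: common = {Title, PName, AuthID}, closure = {Title, PName, AuthID} → lossy.
Decomposition 2: common = {PubID, PName, AName}, closure = {Title, PubID, PName, AName, AuthID} → lossless.
Decomposition 3: common = {PubID, AuthID}, closure = {PubID, AuthID} → lossy.

Decomposition 2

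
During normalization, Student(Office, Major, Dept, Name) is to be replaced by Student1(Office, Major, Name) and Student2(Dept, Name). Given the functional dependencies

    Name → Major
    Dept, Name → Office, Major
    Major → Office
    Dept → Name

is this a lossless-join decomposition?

Common attributes: Student1 ∩ Student2 = {Name}.
Closure of {Name}: Name → Major applies, adding Major; Major → Office applies, adding Office. So (Name)⁺ = {Office, Major, Name}.
This closure contains every attribute of Student1, so Student1 ∩ Student2 → Student1. The join is lossless.

Yes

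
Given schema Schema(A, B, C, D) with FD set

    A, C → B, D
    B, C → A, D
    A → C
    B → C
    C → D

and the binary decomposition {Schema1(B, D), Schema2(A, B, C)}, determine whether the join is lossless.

Yes

Common attributes: Schema1 ∩ Schema2 = {B}.
Closure of {B}: B → C applies, adding C; C → D applies, adding D; B, C → A, D applies, adding A. So (B)⁺ = {A, B, C, D}.
This closure contains every attribute of Schema1, so Schema1 ∩ Schema2 → Schema1. The join is lossless.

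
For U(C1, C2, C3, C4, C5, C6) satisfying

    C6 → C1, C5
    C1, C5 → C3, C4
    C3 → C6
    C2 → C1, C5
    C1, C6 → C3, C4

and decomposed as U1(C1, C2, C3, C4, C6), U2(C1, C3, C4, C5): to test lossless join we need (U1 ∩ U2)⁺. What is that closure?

U1 ∩ U2 = {C1, C3, C4}.
C3 → C6 applies, adding C6
C6 → C1, C5 applies, adding C5
Closure: {C1, C3, C4, C5, C6}.

C1, C3, C4, C5, C6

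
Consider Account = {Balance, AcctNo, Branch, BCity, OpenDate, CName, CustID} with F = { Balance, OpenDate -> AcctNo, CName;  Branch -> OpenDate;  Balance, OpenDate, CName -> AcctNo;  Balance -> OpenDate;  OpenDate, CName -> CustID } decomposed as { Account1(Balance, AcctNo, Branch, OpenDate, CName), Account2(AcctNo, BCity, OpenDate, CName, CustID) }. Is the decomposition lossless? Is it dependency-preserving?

Lossless test: (AcctNo, OpenDate, CName)⁺ = {AcctNo, OpenDate, CName, CustID}, which is a superkey of neither fragment — lossy.
Dependency preservation: every FD's attributes lie within a single fragment, so each can be enforced locally — preserved.

lossy but dependency-preserving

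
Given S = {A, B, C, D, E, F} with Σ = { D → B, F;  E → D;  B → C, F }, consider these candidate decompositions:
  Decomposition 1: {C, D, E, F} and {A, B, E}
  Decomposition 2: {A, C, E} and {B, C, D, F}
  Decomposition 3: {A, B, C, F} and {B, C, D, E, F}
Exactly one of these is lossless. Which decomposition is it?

Decomposition 1

Decomposition 1: common = {E}, closure = {B, C, D, E, F} → lossless.
Decomposition 2: common = {C}, closure = {C} → lossy.
Decomposition 3: common = {B, C, F}, closure = {B, C, F} → lossy.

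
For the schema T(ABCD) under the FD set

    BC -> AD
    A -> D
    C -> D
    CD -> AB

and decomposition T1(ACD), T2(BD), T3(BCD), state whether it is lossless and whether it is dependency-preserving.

lossless and dependency-preserving

Lossless test (chase): Rows 1 and 3 agree on CD; apply CD→AB and equate their AB entries. Row 1 is now all distinguished symbols — the join is lossless.
Dependency preservation: BC → AD; CD → AB are not contained in any single fragment, but the restricted closure of each left-hand side across the fragments still reaches the right-hand side; the remaining FDs each lie inside some fragment. All dependencies are preserved.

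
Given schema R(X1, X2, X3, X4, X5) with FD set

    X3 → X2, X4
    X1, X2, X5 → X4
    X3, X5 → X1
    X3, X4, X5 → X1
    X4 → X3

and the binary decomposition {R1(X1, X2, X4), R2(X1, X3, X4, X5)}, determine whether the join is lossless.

Common attributes: R1 ∩ R2 = {X1, X4}.
Closure of {X1, X4}: X4 → X3 applies, adding X3; X3 → X2, X4 applies, adding X2. So (X1, X4)⁺ = {X1, X2, X3, X4}.
This closure contains every attribute of R1, so R1 ∩ R2 → R1. The join is lossless.

Yes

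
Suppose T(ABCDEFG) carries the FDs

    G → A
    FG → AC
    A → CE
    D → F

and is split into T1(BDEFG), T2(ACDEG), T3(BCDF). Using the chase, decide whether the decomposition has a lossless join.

Yes

Chase test. Columns are ABCDEFG; row i has aⱼ where attribute j ∈ Ti, else bᵢⱼ.
Initial tableau (one row per fragment):
  row 1: b11 a2 b13 a4 a5 a6 a7
  row 2: a1 b22 a3 a4 a5 b26 a7
  row 3: b31 a2 a3 a4 b35 a6 b37
Rows 1 and 2 agree on G; apply G→A and equate their A entries.
Rows 1 and 2 agree on A; apply A→CE and equate their CE entries.
Rows 1 and 2 agree on D; apply D→F and equate their F entries.
Row 1 is now all distinguished symbols — the join is lossless.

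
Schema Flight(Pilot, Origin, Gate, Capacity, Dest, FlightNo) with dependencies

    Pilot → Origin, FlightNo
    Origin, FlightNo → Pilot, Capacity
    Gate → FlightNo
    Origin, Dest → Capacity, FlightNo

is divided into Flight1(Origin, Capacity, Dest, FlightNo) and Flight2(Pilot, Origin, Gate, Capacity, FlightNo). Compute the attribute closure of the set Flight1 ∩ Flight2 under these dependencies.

Pilot, Origin, Capacity, FlightNo

Flight1 ∩ Flight2 = {Origin, Capacity, FlightNo}.
Origin, FlightNo → Pilot, Capacity applies, adding Pilot
Closure: {Pilot, Origin, Capacity, FlightNo}.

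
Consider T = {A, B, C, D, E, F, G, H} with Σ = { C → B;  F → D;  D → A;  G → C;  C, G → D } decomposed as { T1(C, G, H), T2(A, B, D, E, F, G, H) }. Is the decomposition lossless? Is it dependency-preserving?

Lossless test: (G, H)⁺ = {A, B, C, D, G, H}, which contains all of one fragment — lossless.
Dependency preservation: the restricted closure of {C} across the fragments never reaches {B}, so C → B cannot be enforced without a join — not preserved.

lossless but not dependency-preserving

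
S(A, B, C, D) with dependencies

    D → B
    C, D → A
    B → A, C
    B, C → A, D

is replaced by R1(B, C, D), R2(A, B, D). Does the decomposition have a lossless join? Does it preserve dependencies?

lossless and dependency-preserving

Lossless test: (B, D)⁺ = {A, B, C, D}, which contains all of one fragment — lossless.
Dependency preservation: C, D → A; B → A, C; B, C → A, D are not contained in any single fragment, but the restricted closure of each left-hand side across the fragments still reaches the right-hand side; the remaining FDs each lie inside some fragment. All dependencies are preserved.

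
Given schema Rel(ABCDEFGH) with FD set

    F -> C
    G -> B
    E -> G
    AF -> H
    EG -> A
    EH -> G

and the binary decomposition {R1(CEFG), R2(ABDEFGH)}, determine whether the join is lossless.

Yes

Common attributes: R1 ∩ R2 = {EFG}.
Closure of {EFG}: F → C applies, adding C; G → B applies, adding B; EG → A applies, adding A; AF → H applies, adding H. So (EFG)⁺ = {ABCEFGH}.
This closure contains every attribute of R1, so R1 ∩ R2 → R1. The join is lossless.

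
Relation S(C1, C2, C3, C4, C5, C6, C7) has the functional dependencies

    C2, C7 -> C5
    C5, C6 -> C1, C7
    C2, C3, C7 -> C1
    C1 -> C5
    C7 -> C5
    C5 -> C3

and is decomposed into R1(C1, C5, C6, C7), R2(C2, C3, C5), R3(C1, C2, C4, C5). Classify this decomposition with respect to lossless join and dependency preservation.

Lossless test (chase): Rows 1 and 2 agree on C5; apply C5→C3 and equate their C3 entries. Rows 1 and 3 agree on C5; apply C5→C3 and equate their C3 entries. No row becomes fully distinguished — the join is lossy.
Dependency preservation: the restricted closure of {C2, C3, C7} across the fragments never reaches {C1}, so C2, C3, C7 → C1 cannot be enforced without a join — not preserved.

lossy and not dependency-preserving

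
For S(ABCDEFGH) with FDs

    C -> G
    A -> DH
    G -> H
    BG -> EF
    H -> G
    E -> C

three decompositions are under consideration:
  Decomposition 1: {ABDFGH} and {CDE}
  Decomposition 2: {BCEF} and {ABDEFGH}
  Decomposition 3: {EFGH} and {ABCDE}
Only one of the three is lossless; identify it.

Decomposition 2

Decomposition 1: common = {D}, closure = {D} → lossy.
Decomposition 2: common = {BEF}, closure = {BCEFGH} → lossless.
Decomposition 3: common = {E}, closure = {CEGH} → lossy.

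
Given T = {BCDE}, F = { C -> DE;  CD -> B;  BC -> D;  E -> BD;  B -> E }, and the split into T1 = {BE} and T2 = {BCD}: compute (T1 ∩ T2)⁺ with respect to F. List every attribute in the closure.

T1 ∩ T2 = {B}.
B → E applies, adding E
E → BD applies, adding D
Closure: {BDE}.

BDE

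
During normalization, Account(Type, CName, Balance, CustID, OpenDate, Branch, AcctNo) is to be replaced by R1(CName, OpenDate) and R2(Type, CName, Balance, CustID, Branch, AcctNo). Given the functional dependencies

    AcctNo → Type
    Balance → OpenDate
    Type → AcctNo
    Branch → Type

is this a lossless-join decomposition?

No

Common attributes: R1 ∩ R2 = {CName}.
No dependency enlarges {CName}, so (CName)⁺ = {CName}.
The closure contains neither all of R1 = {CName, OpenDate} nor all of R2 = {Type, CName, Balance, CustID, Branch, AcctNo}, so the common attributes are not a superkey of either fragment. The join is lossy.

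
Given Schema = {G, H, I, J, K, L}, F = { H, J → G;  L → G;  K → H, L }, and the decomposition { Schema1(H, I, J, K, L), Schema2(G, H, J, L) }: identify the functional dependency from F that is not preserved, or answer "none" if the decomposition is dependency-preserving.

H, J → G lies within Schema2.
L → G lies within Schema2.
K → H, L lies within Schema1.
Every dependency is enforceable on the fragments, so the decomposition is dependency-preserving.

none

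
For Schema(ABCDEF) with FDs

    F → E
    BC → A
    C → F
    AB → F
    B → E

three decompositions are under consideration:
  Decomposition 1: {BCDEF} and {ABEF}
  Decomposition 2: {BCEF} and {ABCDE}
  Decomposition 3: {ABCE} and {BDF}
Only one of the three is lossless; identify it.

Decomposition 1: common = {BEF}, closure = {BEF} → lossy.
Decomposition 2: common = {BCE}, closure = {ABCEF} → lossless.
Decomposition 3: common = {B}, closure = {BE} → lossy.

Decomposition 2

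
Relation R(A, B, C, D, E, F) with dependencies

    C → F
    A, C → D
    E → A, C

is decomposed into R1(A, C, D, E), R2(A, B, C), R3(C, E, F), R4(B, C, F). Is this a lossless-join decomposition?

No

Chase test. Columns are A, B, C, D, E, F; row i has aⱼ where attribute j ∈ Ri, else bᵢⱼ.
Initial tableau (one row per fragment):
  row 1: a1 b12 a3 a4 a5 b16
  row 2: a1 a2 a3 b24 b25 b26
  row 3: b31 b32 a3 b34 a5 a6
  row 4: b41 a2 a3 b44 b45 a6
Rows 1 and 2 agree on C; apply C→F and equate their F entries.
Rows 1 and 3 agree on C; apply C→F and equate their F entries.
Rows 1 and 2 agree on A, C; apply A, C→D and equate their D entries.
Rows 1 and 3 agree on E; apply E→A, C and equate their A, C entries.
Rows 1 and 3 agree on A, C; apply A, C→D and equate their D entries.
No row becomes fully distinguished — the join is lossy.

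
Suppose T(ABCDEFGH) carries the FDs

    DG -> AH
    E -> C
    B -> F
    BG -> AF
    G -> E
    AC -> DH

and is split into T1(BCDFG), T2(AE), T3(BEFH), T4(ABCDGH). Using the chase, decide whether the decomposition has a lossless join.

No

Chase test. Columns are ABCDEFGH; row i has aⱼ where attribute j ∈ Ti, else bᵢⱼ.
Initial tableau (one row per fragment):
  row 1: b11 a2 a3 a4 b15 a6 a7 b18
  row 2: a1 b22 b23 b24 a5 b26 b27 b28
  row 3: b31 a2 b33 b34 a5 a6 b37 a8
  row 4: a1 a2 a3 a4 b45 b46 a7 a8
Rows 1 and 4 agree on DG; apply DG→AH and equate their AH entries.
Rows 2 and 3 agree on E; apply E→C and equate their C entries.
Rows 1 and 4 agree on B; apply B→F and equate their F entries.
Rows 1 and 4 agree on G; apply G→E and equate their E entries.
No row becomes fully distinguished — the join is lossy.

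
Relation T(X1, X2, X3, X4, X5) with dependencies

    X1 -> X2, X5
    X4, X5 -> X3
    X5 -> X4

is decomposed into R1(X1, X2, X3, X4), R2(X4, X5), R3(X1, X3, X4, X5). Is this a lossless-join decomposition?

Chase test. Columns are X1, X2, X3, X4, X5; row i has aⱼ where attribute j ∈ Ri, else bᵢⱼ.
Initial tableau (one row per fragment):
  row 1: a1 a2 a3 a4 b15
  row 2: b21 b22 b23 a4 a5
  row 3: a1 b32 a3 a4 a5
Rows 1 and 3 agree on X1; apply X1→X2, X5 and equate their X2, X5 entries.
Rows 1 and 2 agree on X4, X5; apply X4, X5→X3 and equate their X3 entries.
Row 1 is now all distinguished symbols — the join is lossless.

Yes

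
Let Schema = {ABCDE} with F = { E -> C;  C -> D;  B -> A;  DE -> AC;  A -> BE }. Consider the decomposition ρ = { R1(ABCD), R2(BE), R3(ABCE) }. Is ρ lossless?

Chase test. Columns are ABCDE; row i has aⱼ where attribute j ∈ Ri, else bᵢⱼ.
Initial tableau (one row per fragment):
  row 1: a1 a2 a3 a4 b15
  row 2: b21 a2 b23 b24 a5
  row 3: a1 a2 a3 b34 a5
Rows 2 and 3 agree on E; apply E→C and equate their C entries.
Rows 1 and 2 agree on C; apply C→D and equate their D entries.
Rows 1 and 3 agree on C; apply C→D and equate their D entries.
Rows 1 and 2 agree on B; apply B→A and equate their A entries.
Rows 1 and 2 agree on A; apply A→BE and equate their BE entries.
Row 1 is now all distinguished symbols — the join is lossless.

Yes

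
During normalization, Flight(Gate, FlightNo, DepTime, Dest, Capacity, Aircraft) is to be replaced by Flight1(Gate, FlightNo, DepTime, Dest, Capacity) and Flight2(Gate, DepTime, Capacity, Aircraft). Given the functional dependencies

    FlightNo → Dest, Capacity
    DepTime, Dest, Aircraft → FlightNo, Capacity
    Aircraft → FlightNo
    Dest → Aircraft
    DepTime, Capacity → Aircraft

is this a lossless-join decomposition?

Yes

Common attributes: Flight1 ∩ Flight2 = {Gate, DepTime, Capacity}.
Closure of {Gate, DepTime, Capacity}: DepTime, Capacity → Aircraft applies, adding Aircraft; Aircraft → FlightNo applies, adding FlightNo; FlightNo → Dest, Capacity applies, adding Dest. So (Gate, DepTime, Capacity)⁺ = {Gate, FlightNo, DepTime, Dest, Capacity, Aircraft}.
This closure contains every attribute of Flight1, so Flight1 ∩ Flight2 → Flight1. The join is lossless.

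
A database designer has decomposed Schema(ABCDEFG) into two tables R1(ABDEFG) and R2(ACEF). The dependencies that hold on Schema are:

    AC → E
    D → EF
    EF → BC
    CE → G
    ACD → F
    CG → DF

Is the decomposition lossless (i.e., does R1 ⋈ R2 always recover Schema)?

Yes

Common attributes: R1 ∩ R2 = {AEF}.
Closure of {AEF}: EF → BC applies, adding BC; CE → G applies, adding G; CG → DF applies, adding D. So (AEF)⁺ = {ABCDEFG}.
This closure contains every attribute of R1, so R1 ∩ R2 → R1. The join is lossless.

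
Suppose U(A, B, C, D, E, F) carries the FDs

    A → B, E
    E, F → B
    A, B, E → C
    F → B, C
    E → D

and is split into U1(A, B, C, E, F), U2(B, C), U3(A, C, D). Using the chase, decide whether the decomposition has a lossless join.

Chase test. Columns are A, B, C, D, E, F; row i has aⱼ where attribute j ∈ Ui, else bᵢⱼ.
Initial tableau (one row per fragment):
  row 1: a1 a2 a3 b14 a5 a6
  row 2: b21 a2 a3 b24 b25 b26
  row 3: a1 b32 a3 a4 b35 b36
Rows 1 and 3 agree on A; apply A→B, E and equate their B, E entries.
Rows 1 and 3 agree on E; apply E→D and equate their D entries.
Row 1 is now all distinguished symbols — the join is lossless.

Yes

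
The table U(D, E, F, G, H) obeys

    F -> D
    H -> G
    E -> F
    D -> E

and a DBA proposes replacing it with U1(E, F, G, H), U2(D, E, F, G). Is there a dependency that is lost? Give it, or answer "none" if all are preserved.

none

F → D lies within U2.
H → G lies within U1.
E → F lies within U1.
D → E lies within U2.
Every dependency is enforceable on the fragments, so the decomposition is dependency-preserving.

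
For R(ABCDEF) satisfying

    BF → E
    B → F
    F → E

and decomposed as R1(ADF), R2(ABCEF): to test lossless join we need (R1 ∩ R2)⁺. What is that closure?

AEF

R1 ∩ R2 = {AF}.
F → E applies, adding E
Closure: {AEF}.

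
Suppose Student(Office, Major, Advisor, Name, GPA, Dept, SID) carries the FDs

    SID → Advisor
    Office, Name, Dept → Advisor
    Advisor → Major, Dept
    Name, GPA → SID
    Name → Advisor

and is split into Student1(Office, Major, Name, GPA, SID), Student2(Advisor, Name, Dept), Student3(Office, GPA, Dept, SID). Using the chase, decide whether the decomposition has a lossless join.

Chase test. Columns are Office, Major, Advisor, Name, GPA, Dept, SID; row i has aⱼ where attribute j ∈ Studenti, else bᵢⱼ.
Initial tableau (one row per fragment):
  row 1: a1 a2 b13 a4 a5 b16 a7
  row 2: b21 b22 a3 a4 b25 a6 b27
  row 3: a1 b32 b33 b34 a5 a6 a7
Rows 1 and 3 agree on SID; apply SID→Advisor and equate their Advisor entries.
Rows 1 and 3 agree on Advisor; apply Advisor→Major, Dept and equate their Major, Dept entries.
Rows 1 and 2 agree on Name; apply Name→Advisor and equate their Advisor entries.
Rows 1 and 2 agree on Advisor; apply Advisor→Major, Dept and equate their Major, Dept entries.
Row 1 is now all distinguished symbols — the join is lossless.

Yes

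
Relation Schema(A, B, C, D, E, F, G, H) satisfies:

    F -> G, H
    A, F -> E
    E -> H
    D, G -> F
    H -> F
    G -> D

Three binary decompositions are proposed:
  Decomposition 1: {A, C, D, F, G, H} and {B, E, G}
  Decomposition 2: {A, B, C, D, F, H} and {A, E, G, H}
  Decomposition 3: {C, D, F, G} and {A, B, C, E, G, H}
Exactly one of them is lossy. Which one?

Decomposition 1: common = {G}, closure = {D, F, G, H} → lossy.
Decomposition 2: common = {A, H}, closure = {A, D, E, F, G, H} → lossless.
Decomposition 3: common = {C, G}, closure = {C, D, F, G, H} → lossless.

Decomposition 1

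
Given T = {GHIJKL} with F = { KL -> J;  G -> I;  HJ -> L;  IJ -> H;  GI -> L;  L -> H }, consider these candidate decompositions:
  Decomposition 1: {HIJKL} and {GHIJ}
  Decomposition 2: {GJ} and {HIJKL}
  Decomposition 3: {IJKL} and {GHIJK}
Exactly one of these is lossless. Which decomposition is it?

Decomposition 1: common = {HIJ}, closure = {HIJL} → lossy.
Decomposition 2: common = {J}, closure = {J} → lossy.
Decomposition 3: common = {IJK}, closure = {HIJKL} → lossless.

Decomposition 3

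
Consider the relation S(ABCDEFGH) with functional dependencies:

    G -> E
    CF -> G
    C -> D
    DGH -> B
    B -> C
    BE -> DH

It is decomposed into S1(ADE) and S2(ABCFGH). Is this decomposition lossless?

No

Common attributes: S1 ∩ S2 = {A}.
No dependency enlarges {A}, so (A)⁺ = {A}.
The closure contains neither all of S1 = {ADE} nor all of S2 = {ABCFGH}, so the common attributes are not a superkey of either fragment. The join is lossy.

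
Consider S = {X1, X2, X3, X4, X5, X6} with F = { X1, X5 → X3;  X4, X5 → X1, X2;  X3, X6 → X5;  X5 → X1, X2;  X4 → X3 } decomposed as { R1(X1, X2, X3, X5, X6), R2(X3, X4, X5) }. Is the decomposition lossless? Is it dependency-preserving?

lossy but dependency-preserving

Lossless test: (X3, X5)⁺ = {X1, X2, X3, X5}, which is a superkey of neither fragment — lossy.
Dependency preservation: X4, X5 → X1, X2 is not contained in any single fragment, but the restricted closure of its left-hand side across the fragments still reaches the right-hand side; the remaining FDs each lie inside some fragment. All dependencies are preserved.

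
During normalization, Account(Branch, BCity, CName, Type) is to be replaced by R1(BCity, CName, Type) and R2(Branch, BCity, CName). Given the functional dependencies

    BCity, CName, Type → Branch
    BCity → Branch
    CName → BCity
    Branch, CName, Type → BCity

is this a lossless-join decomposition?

Yes

Common attributes: R1 ∩ R2 = {BCity, CName}.
Closure of {BCity, CName}: BCity → Branch applies, adding Branch. So (BCity, CName)⁺ = {Branch, BCity, CName}.
This closure contains every attribute of R2, so R1 ∩ R2 → R2. The join is lossless.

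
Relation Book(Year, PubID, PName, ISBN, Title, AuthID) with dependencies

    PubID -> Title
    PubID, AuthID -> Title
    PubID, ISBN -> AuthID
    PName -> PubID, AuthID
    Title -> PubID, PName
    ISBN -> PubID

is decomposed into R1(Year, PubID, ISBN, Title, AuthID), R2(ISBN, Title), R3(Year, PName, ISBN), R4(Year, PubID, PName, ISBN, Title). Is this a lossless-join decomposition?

Yes

Chase test. Columns are Year, PubID, PName, ISBN, Title, AuthID; row i has aⱼ where attribute j ∈ Ri, else bᵢⱼ.
Initial tableau (one row per fragment):
  row 1: a1 a2 b13 a4 a5 a6
  row 2: b21 b22 b23 a4 a5 b26
  row 3: a1 b32 a3 a4 b35 b36
  row 4: a1 a2 a3 a4 a5 b46
Rows 1 and 4 agree on PubID, ISBN; apply PubID, ISBN→AuthID and equate their AuthID entries.
Rows 3 and 4 agree on PName; apply PName→PubID, AuthID and equate their PubID, AuthID entries.
Rows 1 and 2 agree on Title; apply Title→PubID, PName and equate their PubID, PName entries.
Rows 1 and 4 agree on Title; apply Title→PubID, PName and equate their PubID, PName entries.
Rows 1 and 3 agree on PubID; apply PubID→Title and equate their Title entries.
Rows 1 and 2 agree on PubID, ISBN; apply PubID, ISBN→AuthID and equate their AuthID entries.
Row 1 is now all distinguished symbols — the join is lossless.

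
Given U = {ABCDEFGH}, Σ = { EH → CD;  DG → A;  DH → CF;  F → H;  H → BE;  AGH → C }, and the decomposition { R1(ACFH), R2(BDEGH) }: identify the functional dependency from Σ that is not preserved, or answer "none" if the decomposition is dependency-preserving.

DG → A

Check DG → A: no single fragment contains all of {ADG}, and the restricted closure of {DG} across the fragments never reaches {A}.
EH → CD is preserved.
DH → CF is preserved.
F → H is preserved.
H → BE is preserved.
AGH → C is preserved.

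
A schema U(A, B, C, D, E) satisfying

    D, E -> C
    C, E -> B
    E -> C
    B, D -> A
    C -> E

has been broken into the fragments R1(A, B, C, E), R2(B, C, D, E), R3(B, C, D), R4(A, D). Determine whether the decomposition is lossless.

Chase test. Columns are A, B, C, D, E; row i has aⱼ where attribute j ∈ Ri, else bᵢⱼ.
Initial tableau (one row per fragment):
  row 1: a1 a2 a3 b14 a5
  row 2: b21 a2 a3 a4 a5
  row 3: b31 a2 a3 a4 b35
  row 4: a1 b42 b43 a4 b45
Rows 2 and 3 agree on B, D; apply B, D→A and equate their A entries.
Rows 1 and 3 agree on C; apply C→E and equate their E entries.
No row becomes fully distinguished — the join is lossy.

No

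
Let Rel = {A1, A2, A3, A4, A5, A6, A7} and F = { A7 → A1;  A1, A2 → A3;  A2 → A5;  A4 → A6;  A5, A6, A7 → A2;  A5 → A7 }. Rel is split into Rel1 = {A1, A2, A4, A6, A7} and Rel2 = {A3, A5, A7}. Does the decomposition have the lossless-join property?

No

Common attributes: Rel1 ∩ Rel2 = {A7}.
Closure of {A7}: A7 → A1 applies, adding A1. So (A7)⁺ = {A1, A7}.
The closure contains neither all of Rel1 = {A1, A2, A4, A6, A7} nor all of Rel2 = {A3, A5, A7}, so the common attributes are not a superkey of either fragment. The join is lossy.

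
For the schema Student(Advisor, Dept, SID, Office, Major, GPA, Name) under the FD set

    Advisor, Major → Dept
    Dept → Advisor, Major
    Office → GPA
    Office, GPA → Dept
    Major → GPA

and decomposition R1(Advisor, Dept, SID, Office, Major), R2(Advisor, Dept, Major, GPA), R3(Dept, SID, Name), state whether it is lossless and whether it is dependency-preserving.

Lossless test (chase): Rows 1 and 3 agree on Dept; apply Dept→Advisor, Major and equate their Advisor, Major entries. Rows 1 and 2 agree on Major; apply Major→GPA and equate their GPA entries. Rows 1 and 3 agree on Major; apply Major→GPA and equate their GPA entries. No row becomes fully distinguished — the join is lossy.
Dependency preservation: Office → GPA; Office, GPA → Dept are not contained in any single fragment, but the restricted closure of each left-hand side across the fragments still reaches the right-hand side; the remaining FDs each lie inside some fragment. All dependencies are preserved.

lossy but dependency-preserving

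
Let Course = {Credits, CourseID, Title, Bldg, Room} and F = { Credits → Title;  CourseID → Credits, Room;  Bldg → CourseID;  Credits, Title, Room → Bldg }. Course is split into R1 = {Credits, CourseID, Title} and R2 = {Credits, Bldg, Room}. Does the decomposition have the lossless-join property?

No

Common attributes: R1 ∩ R2 = {Credits}.
Closure of {Credits}: Credits → Title applies, adding Title. So (Credits)⁺ = {Credits, Title}.
The closure contains neither all of R1 = {Credits, CourseID, Title} nor all of R2 = {Credits, Bldg, Room}, so the common attributes are not a superkey of either fragment. The join is lossy.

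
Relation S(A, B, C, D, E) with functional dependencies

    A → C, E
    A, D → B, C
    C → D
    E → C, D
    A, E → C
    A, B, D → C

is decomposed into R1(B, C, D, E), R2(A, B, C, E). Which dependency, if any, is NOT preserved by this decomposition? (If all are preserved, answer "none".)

none

A → C, E lies within R2.
A, D → B, C: restricted closure across fragments reaches B, C.
C → D lies within R1.
E → C, D lies within R1.
A, E → C lies within R2.
A, B, D → C: restricted closure across fragments reaches C.
Every dependency is enforceable on the fragments, so the decomposition is dependency-preserving.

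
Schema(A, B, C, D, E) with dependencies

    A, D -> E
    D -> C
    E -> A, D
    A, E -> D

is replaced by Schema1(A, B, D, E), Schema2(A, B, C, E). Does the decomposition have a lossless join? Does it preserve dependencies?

Lossless test: (A, B, E)⁺ = {A, B, C, D, E}, which contains all of one fragment — lossless.
Dependency preservation: the restricted closure of {D} across the fragments never reaches {C}, so D → C cannot be enforced without a join — not preserved.

lossless but not dependency-preserving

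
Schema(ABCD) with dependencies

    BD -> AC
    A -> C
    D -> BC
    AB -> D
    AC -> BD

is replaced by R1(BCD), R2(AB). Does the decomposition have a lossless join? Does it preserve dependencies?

Lossless test: (B)⁺ = {B}, which is a superkey of neither fragment — lossy.
Dependency preservation: the restricted closure of {BD} across the fragments never reaches {AC}, so BD → AC cannot be enforced without a join — not preserved.

lossy and not dependency-preserving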